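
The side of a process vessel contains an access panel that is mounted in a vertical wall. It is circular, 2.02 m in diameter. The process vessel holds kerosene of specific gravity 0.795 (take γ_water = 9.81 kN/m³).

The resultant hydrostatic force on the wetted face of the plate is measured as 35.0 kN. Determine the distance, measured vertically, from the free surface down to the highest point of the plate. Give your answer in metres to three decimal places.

γ = 0.795 × 9.81 = 7.79895 kN/m³.
A = π(1.01)² = 3.20474 m².
From F = γ·h_c·A, the centroid depth is h_c = 35.0/(7.79895 × 3.20474) = 1.40036 m.
The centroid is at the centre, 1.01 m below the top of the plate, so the highest point sits at h_top = 1.40036 − 1.01 = 0.39036 m below the surface.

d_top ≈ 0.390 m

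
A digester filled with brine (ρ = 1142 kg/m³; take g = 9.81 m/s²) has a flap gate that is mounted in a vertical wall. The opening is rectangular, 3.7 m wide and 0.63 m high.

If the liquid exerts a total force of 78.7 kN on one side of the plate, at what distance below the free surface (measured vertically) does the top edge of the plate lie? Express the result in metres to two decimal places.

d_top ≈ 2.70 m

γ = ρg = 1142 × 9.81 / 1000 = 11.20302 kN/m³.
A = 3.7 × 0.63 = 2.331 m².
From F = γ·h_c·A, the centroid depth is h_c = 78.7/(11.20302 × 2.331) = 3.01368 m.
The centroid lies 0.63/2 = 0.315 m below the top edge, so the top edge sits at h_top = 3.01368 − 0.315 = 2.69868 m below the surface.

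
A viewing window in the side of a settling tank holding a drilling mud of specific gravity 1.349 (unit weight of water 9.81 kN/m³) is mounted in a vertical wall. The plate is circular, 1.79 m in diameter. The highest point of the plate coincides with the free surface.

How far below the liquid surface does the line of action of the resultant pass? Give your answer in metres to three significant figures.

γ = 1.349 × 9.81 = 13.23369 kN/m³.
The centroid is at the centre, 0.895 m below the top of the plate, so the centroid depth is h_c = 0.895 m.
A = π(0.895)² = 2.51649 m².
Resultant F = γ·h_c·A = 13.23369 × 0.895 × 2.51649 = 29.8057 kN.
I_c = πr⁴/4 = π × 0.895⁴/4 = 0.503944 m⁴.
Centre of pressure: y_p = y_c + I_c/(y_c·A) = 0.895 + 0.503944/(0.895 × 2.51649) = 0.895 + 0.223751 = 1.11875 m along the plane.

h_p = 1.12 m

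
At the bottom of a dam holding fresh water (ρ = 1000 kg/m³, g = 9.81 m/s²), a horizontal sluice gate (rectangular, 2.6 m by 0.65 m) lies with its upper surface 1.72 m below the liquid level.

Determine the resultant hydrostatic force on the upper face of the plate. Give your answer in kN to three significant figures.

F ≈ 28.5 kN

γ = ρg = 1000 × 9.81 = 9810 N/m³ = 9.81 kN/m³.
The plate is horizontal, so pressure is uniform at p = γ·h = 9.81 × 1.72 = 16.8732 kN/m².
A = 2.6 × 0.65 = 1.69 m².
F = p·A = 16.8732 × 1.69 = 28.5157 kN.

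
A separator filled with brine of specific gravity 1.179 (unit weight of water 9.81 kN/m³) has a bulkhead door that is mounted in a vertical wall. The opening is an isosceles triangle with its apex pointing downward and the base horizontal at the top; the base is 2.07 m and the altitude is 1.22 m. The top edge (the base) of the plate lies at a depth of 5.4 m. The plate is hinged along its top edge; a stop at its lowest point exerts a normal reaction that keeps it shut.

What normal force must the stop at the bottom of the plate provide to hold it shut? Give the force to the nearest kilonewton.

P ≈ 29 kN

γ = 1.179 × 9.81 = 11.56599 kN/m³.
With the apex down, the centroid sits h/3 = 1.22/3 = 0.406667 m below the base (the top edge), so the centroid depth is h_c = 5.4 + 0.406667 = 5.80667 m.
A = ½ × 2.07 × 1.22 = 1.2627 m².
Resultant F = γ·h_c·A = 11.56599 × 5.80667 × 1.2627 = 84.8028 kN.
I_c = b·h³/36 = 2.07 × 1.22³/36 = 0.104411 m⁴.
Centre of pressure: y_p = y_c + I_c/(y_c·A) = 5.80667 + 0.104411/(5.80667 × 1.2627) = 5.80667 + 0.0142403 = 5.82091 m along the plane.
The resultant acts 0.406667 + 0.0142403 = 0.420907 m (along the plate) below the hinge at the top edge, so the moment about the hinge is M = F × 0.420907 = 84.8028 × 0.420907 = 35.6941 kN·m.
A normal force at the bottom, 1.22 m from the hinge, must supply this moment: P = 35.6941/1.22 = 29.2575 kN.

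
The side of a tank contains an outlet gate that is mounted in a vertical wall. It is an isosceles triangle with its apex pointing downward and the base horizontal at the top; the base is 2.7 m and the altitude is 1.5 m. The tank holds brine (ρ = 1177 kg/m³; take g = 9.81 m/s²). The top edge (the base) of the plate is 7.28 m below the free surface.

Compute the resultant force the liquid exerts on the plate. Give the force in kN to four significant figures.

F ≈ 181.9 kN

γ = ρg = 1177 × 9.81 / 1000 = 11.54637 kN/m³.
With the apex down, the centroid sits h/3 = 1.5/3 = 0.5 m below the base (the top edge), so the centroid depth is h_c = 7.28 + 0.5 = 7.78 m.
A = ½ × 2.7 × 1.5 = 2.025 m².
Resultant F = γ·h_c·A = 11.54637 × 7.78 × 2.025 = 181.907 kN.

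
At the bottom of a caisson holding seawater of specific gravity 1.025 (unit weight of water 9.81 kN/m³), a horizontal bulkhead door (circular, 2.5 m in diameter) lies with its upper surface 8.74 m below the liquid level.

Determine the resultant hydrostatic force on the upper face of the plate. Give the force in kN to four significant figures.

γ = 1.025 × 9.81 = 10.05525 kN/m³.
The plate is horizontal, so pressure is uniform at p = γ·h = 10.05525 × 8.74 = 87.8829 kN/m².
A = π(1.25)² = 4.90874 m².
F = p·A = 87.8829 × 4.90874 = 431.394 kN.

F ≈ 431.4 kN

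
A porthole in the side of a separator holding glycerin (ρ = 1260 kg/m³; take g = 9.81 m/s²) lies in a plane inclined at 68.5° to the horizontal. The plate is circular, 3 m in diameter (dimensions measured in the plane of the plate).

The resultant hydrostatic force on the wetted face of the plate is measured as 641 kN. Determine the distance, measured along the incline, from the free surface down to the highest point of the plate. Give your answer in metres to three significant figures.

y_top ≈ 6.39 m

γ = ρg = 1260 × 9.81 / 1000 = 12.3606 kN/m³.
A = π(1.5)² = 7.06858 m².
From F = γ·h_c·A, the centroid depth is h_c = 641/(12.3606 × 7.06858) = 7.33646 m.
Let θ = 68.5° be the plate's angle to the horizontal; measure y along the incline from where the plane meets the free surface. Vertical depth h = y·sinθ with sinθ = 0.930418.
Along the incline, y_c = h_c/sinθ = 7.33646/0.930418 = 7.88512 m.
The centroid is at the centre, 1.5 m below the top of the plate, so the highest point sits at y_top = 7.88512 − 1.5 = 6.38512 m along the incline.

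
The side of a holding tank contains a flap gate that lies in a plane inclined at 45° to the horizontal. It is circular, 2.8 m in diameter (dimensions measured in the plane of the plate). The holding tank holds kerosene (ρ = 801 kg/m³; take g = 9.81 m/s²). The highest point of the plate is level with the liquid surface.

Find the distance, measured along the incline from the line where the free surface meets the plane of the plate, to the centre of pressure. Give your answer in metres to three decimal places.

y_p = 1.750 m

γ = ρg = 801 × 9.81 / 1000 = 7.85781 kN/m³.
Let θ = 45° be the plate's angle to the horizontal; measure y along the incline from where the plane meets the free surface. Vertical depth h = y·sinθ with sinθ = 0.707107.
The centroid is at the centre, 1.4 m below the top of the plate, so y_c = 1.4 m and h_c = 1.4 × 0.707107 = 0.98995 m.
A = π(1.4)² = 6.15752 m².
Resultant F = γ·h_c·A = 7.85781 × 0.98995 × 6.15752 = 47.8984 kN.
I_c = πr⁴/4 = π × 1.4⁴/4 = 3.01719 m⁴.
Centre of pressure: y_p = y_c + I_c/(y_c·A) = 1.4 + 3.01719/(1.4 × 6.15752) = 1.4 + 0.350001 = 1.75 m along the plane.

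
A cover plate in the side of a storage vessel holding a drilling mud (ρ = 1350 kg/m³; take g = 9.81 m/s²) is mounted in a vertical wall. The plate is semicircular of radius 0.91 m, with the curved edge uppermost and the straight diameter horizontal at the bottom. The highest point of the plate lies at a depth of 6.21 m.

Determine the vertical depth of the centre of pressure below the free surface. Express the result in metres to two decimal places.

γ = ρg = 1350 × 9.81 / 1000 = 13.2435 kN/m³.
The centroid lies 4r/(3π) = 0.386216 m above the diameter, so r − 4r/(3π) = 0.91 − 0.386216 = 0.523784 m below the topmost point, so the centroid depth is h_c = 6.21 + 0.523784 = 6.73378 m.
A = πr²/2 = π × 0.91²/2 = 1.30078 m².
Resultant F = γ·h_c·A = 13.2435 × 6.73378 × 1.30078 = 116.002 kN.
I_c = (π/8 − 8/(9π))·r⁴ = 0.109757 × 0.91⁴ = 0.0752658 m⁴.
Centre of pressure: y_p = y_c + I_c/(y_c·A) = 6.73378 + 0.0752658/(6.73378 × 1.30078) = 6.73378 + 0.0085928 = 6.74237 m along the plane.

h_p = 6.74 m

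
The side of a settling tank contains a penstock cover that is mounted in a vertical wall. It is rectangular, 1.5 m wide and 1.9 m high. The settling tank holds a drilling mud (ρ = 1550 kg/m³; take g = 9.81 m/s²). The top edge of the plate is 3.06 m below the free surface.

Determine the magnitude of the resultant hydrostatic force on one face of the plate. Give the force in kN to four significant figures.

γ = ρg = 1550 × 9.81 / 1000 = 15.2055 kN/m³.
The centroid lies 1.9/2 = 0.95 m below the top edge, so the centroid depth is h_c = 3.06 + 0.95 = 4.01 m.
A = 1.5 × 1.9 = 2.85 m².
Resultant F = γ·h_c·A = 15.2055 × 4.01 × 2.85 = 173.776 kN.

F ≈ 173.8 kN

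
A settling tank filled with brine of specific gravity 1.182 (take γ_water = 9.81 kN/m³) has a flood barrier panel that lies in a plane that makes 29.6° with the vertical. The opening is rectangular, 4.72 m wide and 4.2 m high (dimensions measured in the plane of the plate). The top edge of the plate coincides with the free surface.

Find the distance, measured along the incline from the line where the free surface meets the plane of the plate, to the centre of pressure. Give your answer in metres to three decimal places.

y_p = 2.800 m

γ = 1.182 × 9.81 = 11.59542 kN/m³.
The plate makes 29.6° with the vertical, i.e. θ = 90° − 29.6° = 60.4° to the horizontal. Measuring y along the incline from the free-surface line, vertical depth h = y·sinθ with sinθ = 0.869495.
The centroid lies 4.2/2 = 2.1 m below the top edge, so y_c = 2.1 m and h_c = 2.1 × 0.869495 = 1.82594 m.
A = 4.72 × 4.2 = 19.824 m².
Resultant F = γ·h_c·A = 11.59542 × 1.82594 × 19.824 = 419.724 kN.
I_c = b·h³/12 = 4.72 × 4.2³/12 = 29.1413 m⁴.
Centre of pressure: y_p = y_c + I_c/(y_c·A) = 2.1 + 29.1413/(2.1 × 19.824) = 2.1 + 0.7 = 2.8 m along the plane.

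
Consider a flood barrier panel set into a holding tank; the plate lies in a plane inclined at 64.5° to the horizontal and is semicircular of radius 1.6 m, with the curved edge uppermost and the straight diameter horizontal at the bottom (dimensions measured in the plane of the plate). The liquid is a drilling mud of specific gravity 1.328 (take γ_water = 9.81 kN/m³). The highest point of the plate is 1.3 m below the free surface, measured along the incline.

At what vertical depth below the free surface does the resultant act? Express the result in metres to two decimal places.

h_p = 2.08 m

γ = 1.328 × 9.81 = 13.02768 kN/m³.
Let θ = 64.5° be the plate's angle to the horizontal; measure y along the incline from where the plane meets the free surface. Vertical depth h = y·sinθ with sinθ = 0.902585.
The centroid lies 4r/(3π) = 0.679061 m above the diameter, so r − 4r/(3π) = 1.6 − 0.679061 = 0.920939 m below the topmost point, so y_c = 1.3 + 0.920939 = 2.22094 m and h_c = 2.22094 × 0.902585 = 2.00459 m.
A = πr²/2 = π × 1.6²/2 = 4.02124 m².
Resultant F = γ·h_c·A = 13.02768 × 2.00459 × 4.02124 = 105.015 kN.
I_c = (π/8 − 8/(9π))·r⁴ = 0.109757 × 1.6⁴ = 0.719303 m⁴.
Centre of pressure: y_p = y_c + I_c/(y_c·A) = 2.22094 + 0.719303/(2.22094 × 4.02124) = 2.22094 + 0.0805406 = 2.30148 m along the plane.
Vertically, h_p = y_p·sinθ = 2.30148 × 0.902585 = 2.07728 m.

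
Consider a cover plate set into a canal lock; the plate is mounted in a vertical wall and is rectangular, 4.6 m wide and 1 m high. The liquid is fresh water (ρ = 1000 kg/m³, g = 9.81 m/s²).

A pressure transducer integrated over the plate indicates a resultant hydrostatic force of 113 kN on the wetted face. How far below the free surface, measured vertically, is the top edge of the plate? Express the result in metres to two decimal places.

d_top ≈ 2.00 m

γ = ρg = 1000 × 9.81 = 9810 N/m³ = 9.81 kN/m³.
A = 4.6 × 1 = 4.6 m².
From F = γ·h_c·A, the centroid depth is h_c = 113/(9.81 × 4.6) = 2.5041 m.
The centroid lies 1/2 = 0.5 m below the top edge, so the top edge sits at h_top = 2.5041 − 0.5 = 2.0041 m below the surface.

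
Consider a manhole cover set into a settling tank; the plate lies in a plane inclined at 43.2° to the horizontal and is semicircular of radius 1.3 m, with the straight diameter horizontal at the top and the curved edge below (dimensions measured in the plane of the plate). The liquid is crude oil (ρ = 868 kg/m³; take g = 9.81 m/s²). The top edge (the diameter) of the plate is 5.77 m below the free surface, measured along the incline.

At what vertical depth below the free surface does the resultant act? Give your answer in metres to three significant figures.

γ = ρg = 868 × 9.81 / 1000 = 8.51508 kN/m³.
Let θ = 43.2° be the plate's angle to the horizontal; measure y along the incline from where the plane meets the free surface. Vertical depth h = y·sinθ with sinθ = 0.684547.
The centroid of a semicircle lies 4r/(3π) = 0.551737 m from the diameter, here below the top edge, so y_c = 5.77 + 0.551737 = 6.32174 m and h_c = 6.32174 × 0.684547 = 4.32753 m.
A = πr²/2 = π × 1.3²/2 = 2.65465 m².
Resultant F = γ·h_c·A = 8.51508 × 4.32753 × 2.65465 = 97.8219 kN.
I_c = (π/8 − 8/(9π))·r⁴ = 0.109757 × 1.3⁴ = 0.313477 m⁴.
Centre of pressure: y_p = y_c + I_c/(y_c·A) = 6.32174 + 0.313477/(6.32174 × 2.65465) = 6.32174 + 0.0186794 = 6.34042 m along the plane.
Vertically, h_p = y_p·sinθ = 6.34042 × 0.684547 = 4.34032 m.

h_p = 4.34 m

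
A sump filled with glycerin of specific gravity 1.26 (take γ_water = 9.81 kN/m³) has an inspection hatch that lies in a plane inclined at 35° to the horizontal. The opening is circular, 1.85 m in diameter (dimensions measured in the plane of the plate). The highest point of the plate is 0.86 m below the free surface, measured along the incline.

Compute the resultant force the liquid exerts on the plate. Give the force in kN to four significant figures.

F ≈ 34.02 kN

γ = 1.26 × 9.81 = 12.3606 kN/m³.
Let θ = 35° be the plate's angle to the horizontal; measure y along the incline from where the plane meets the free surface. Vertical depth h = y·sinθ with sinθ = 0.573576.
The centroid is at the centre, 0.925 m below the top of the plate, so y_c = 0.86 + 0.925 = 1.785 m and h_c = 1.785 × 0.573576 = 1.02383 m.
A = π(0.925)² = 2.68803 m².
Resultant F = γ·h_c·A = 12.3606 × 1.02383 × 2.68803 = 34.0174 kN.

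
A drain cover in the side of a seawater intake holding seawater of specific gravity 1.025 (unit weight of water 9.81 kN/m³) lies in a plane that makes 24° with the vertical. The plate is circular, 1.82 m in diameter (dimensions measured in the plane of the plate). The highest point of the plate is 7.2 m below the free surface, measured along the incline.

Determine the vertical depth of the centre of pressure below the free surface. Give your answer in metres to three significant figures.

h_p = 7.43 m

γ = 1.025 × 9.81 = 10.05525 kN/m³.
The plate makes 24° with the vertical, i.e. θ = 90° − 24° = 66° to the horizontal. Measuring y along the incline from the free-surface line, vertical depth h = y·sinθ with sinθ = 0.913545.
The centroid is at the centre, 0.91 m below the top of the plate, so y_c = 7.2 + 0.91 = 8.11 m and h_c = 8.11 × 0.913545 = 7.40885 m.
A = π(0.91)² = 2.60155 m².
Resultant F = γ·h_c·A = 10.05525 × 7.40885 × 2.60155 = 193.81 kN.
I_c = πr⁴/4 = π × 0.91⁴/4 = 0.538586 m⁴.
Centre of pressure: y_p = y_c + I_c/(y_c·A) = 8.11 + 0.538586/(8.11 × 2.60155) = 8.11 + 0.0255271 = 8.13553 m along the plane.
Vertically, h_p = y_p·sinθ = 8.13553 × 0.913545 = 7.43217 m.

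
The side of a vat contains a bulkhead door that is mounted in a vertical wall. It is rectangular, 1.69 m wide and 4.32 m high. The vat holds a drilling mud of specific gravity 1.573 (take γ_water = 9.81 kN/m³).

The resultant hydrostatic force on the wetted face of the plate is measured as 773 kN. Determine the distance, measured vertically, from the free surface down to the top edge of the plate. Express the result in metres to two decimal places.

γ = 1.573 × 9.81 = 15.43113 kN/m³.
A = 1.69 × 4.32 = 7.3008 m².
From F = γ·h_c·A, the centroid depth is h_c = 773/(15.43113 × 7.3008) = 6.86138 m.
The centroid lies 4.32/2 = 2.16 m below the top edge, so the top edge sits at h_top = 6.86138 − 2.16 = 4.70138 m below the surface.

d_top ≈ 4.70 m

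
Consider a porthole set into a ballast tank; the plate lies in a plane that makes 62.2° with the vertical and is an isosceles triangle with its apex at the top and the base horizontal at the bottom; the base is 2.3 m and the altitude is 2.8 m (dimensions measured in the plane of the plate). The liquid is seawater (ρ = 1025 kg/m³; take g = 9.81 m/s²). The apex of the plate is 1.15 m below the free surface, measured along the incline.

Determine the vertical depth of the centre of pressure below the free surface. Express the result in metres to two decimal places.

γ = ρg = 1025 × 9.81 / 1000 = 10.05525 kN/m³.
The plate makes 62.2° with the vertical, i.e. θ = 90° − 62.2° = 27.8° to the horizontal. Measuring y along the incline from the free-surface line, vertical depth h = y·sinθ with sinθ = 0.466387.
With the apex up, the centroid sits 2h/3 = 2 × 2.8/3 = 1.86667 m below the apex, so y_c = 1.15 + 1.86667 = 3.01667 m and h_c = 3.01667 × 0.466387 = 1.40694 m.
A = ½ × 2.3 × 2.8 = 3.22 m².
Resultant F = γ·h_c·A = 10.05525 × 1.40694 × 3.22 = 45.5538 kN.
I_c = b·h³/36 = 2.3 × 2.8³/36 = 1.40249 m⁴.
Centre of pressure: y_p = y_c + I_c/(y_c·A) = 3.01667 + 1.40249/(3.01667 × 3.22) = 3.01667 + 0.144383 = 3.16105 m along the plane.
Vertically, h_p = y_p·sinθ = 3.16105 × 0.466387 = 1.47427 m.

h_p = 1.47 m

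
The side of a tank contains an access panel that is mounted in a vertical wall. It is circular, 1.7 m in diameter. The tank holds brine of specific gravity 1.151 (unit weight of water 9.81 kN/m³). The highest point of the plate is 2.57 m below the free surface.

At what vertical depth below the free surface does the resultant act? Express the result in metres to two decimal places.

h_p = 3.47 m

γ = 1.151 × 9.81 = 11.29131 kN/m³.
The centroid is at the centre, 0.85 m below the top of the plate, so the centroid depth is h_c = 2.57 + 0.85 = 3.42 m.
A = π(0.85)² = 2.2698 m².
Resultant F = γ·h_c·A = 11.29131 × 3.42 × 2.2698 = 87.6512 kN.
I_c = πr⁴/4 = π × 0.85⁴/4 = 0.409983 m⁴.
Centre of pressure: y_p = y_c + I_c/(y_c·A) = 3.42 + 0.409983/(3.42 × 2.2698) = 3.42 + 0.0528144 = 3.47281 m along the plane.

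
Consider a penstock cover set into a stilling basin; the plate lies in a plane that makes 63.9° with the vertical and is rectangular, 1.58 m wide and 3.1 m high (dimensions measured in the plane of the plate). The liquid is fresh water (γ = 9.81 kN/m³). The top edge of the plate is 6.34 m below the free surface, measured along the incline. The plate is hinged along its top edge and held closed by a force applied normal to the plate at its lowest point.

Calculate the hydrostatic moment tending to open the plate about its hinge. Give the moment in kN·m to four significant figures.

M ≈ 275.4 kN·m

γ = 9.81 kN/m³.
The plate makes 63.9° with the vertical, i.e. θ = 90° − 63.9° = 26.1° to the horizontal. Measuring y along the incline from the free-surface line, vertical depth h = y·sinθ with sinθ = 0.439939.
The centroid lies 3.1/2 = 1.55 m below the top edge, so y_c = 6.34 + 1.55 = 7.89 m and h_c = 7.89 × 0.439939 = 3.47112 m.
A = 1.58 × 3.1 = 4.898 m².
Resultant F = γ·h_c·A = 9.81 × 3.47112 × 4.898 = 166.785 kN.
I_c = b·h³/12 = 1.58 × 3.1³/12 = 3.92248 m⁴.
Centre of pressure: y_p = y_c + I_c/(y_c·A) = 7.89 + 3.92248/(7.89 × 4.898) = 7.89 + 0.1015 = 7.9915 m along the plane.
The resultant acts 1.55 + 0.1015 = 1.6515 m (along the plate) below the hinge at the top edge, so the moment about the hinge is M = F × 1.6515 = 166.785 × 1.6515 = 275.445 kN·m.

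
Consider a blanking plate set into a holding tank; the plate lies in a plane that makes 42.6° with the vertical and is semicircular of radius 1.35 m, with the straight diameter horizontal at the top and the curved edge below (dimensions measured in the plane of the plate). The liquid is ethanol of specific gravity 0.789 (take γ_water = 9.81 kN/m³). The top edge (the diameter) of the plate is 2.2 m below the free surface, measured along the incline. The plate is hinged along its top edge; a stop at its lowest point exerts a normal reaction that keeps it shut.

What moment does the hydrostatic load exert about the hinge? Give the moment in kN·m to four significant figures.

M ≈ 27.99 kN·m

γ = 0.789 × 9.81 = 7.74009 kN/m³.
The plate makes 42.6° with the vertical, i.e. θ = 90° − 42.6° = 47.4° to the horizontal. Measuring y along the incline from the free-surface line, vertical depth h = y·sinθ with sinθ = 0.736097.
The centroid of a semicircle lies 4r/(3π) = 0.572958 m from the diameter, here below the top edge, so y_c = 2.2 + 0.572958 = 2.77296 m and h_c = 2.77296 × 0.736097 = 2.04117 m.
A = πr²/2 = π × 1.35²/2 = 2.86278 m².
Resultant F = γ·h_c·A = 7.74009 × 2.04117 × 2.86278 = 45.2286 kN.
I_c = (π/8 − 8/(9π))·r⁴ = 0.109757 × 1.35⁴ = 0.364559 m⁴.
Centre of pressure: y_p = y_c + I_c/(y_c·A) = 2.77296 + 0.364559/(2.77296 × 2.86278) = 2.77296 + 0.0459236 = 2.81888 m along the plane.
The resultant acts 0.572958 + 0.0459236 = 0.618882 m (along the plate) below the hinge at the top edge, so the moment about the hinge is M = F × 0.618882 = 45.2286 × 0.618882 = 27.9912 kN·m.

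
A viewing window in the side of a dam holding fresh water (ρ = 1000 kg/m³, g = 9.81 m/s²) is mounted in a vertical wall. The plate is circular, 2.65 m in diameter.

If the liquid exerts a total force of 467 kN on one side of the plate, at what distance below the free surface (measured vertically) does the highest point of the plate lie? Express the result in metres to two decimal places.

γ = ρg = 1000 × 9.81 = 9810 N/m³ = 9.81 kN/m³.
A = π(1.325)² = 5.51546 m².
From F = γ·h_c·A, the centroid depth is h_c = 467/(9.81 × 5.51546) = 8.6311 m.
The centroid is at the centre, 1.325 m below the top of the plate, so the highest point sits at h_top = 8.6311 − 1.325 = 7.3061 m below the surface.

d_top ≈ 7.31 m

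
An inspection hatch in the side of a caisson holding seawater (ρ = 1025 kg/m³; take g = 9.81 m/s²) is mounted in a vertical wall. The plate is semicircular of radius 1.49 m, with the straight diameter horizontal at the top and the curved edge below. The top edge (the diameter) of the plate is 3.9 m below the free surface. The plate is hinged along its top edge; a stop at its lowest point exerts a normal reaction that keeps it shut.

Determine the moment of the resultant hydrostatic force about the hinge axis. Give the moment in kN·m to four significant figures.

M ≈ 105.9 kN·m

γ = ρg = 1025 × 9.81 / 1000 = 10.05525 kN/m³.
The centroid of a semicircle lies 4r/(3π) = 0.632376 m from the diameter, here below the top edge, so the centroid depth is h_c = 3.9 + 0.632376 = 4.53238 m.
A = πr²/2 = π × 1.49²/2 = 3.48732 m².
Resultant F = γ·h_c·A = 10.05525 × 4.53238 × 3.48732 = 158.932 kN.
I_c = (π/8 − 8/(9π))·r⁴ = 0.109757 × 1.49⁴ = 0.540975 m⁴.
Centre of pressure: y_p = y_c + I_c/(y_c·A) = 4.53238 + 0.540975/(4.53238 × 3.48732) = 4.53238 + 0.0342262 = 4.56661 m along the plane.
The resultant acts 0.632376 + 0.0342262 = 0.666602 m (along the plate) below the hinge at the top edge, so the moment about the hinge is M = F × 0.666602 = 158.932 × 0.666602 = 105.944 kN·m.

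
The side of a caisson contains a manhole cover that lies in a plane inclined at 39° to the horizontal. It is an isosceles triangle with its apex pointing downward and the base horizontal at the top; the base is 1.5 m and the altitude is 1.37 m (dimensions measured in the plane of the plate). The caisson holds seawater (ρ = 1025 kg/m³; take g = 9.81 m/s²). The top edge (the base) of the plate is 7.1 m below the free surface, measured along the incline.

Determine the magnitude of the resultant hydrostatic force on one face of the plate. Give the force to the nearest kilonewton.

F ≈ 49 kN

γ = ρg = 1025 × 9.81 / 1000 = 10.05525 kN/m³.
Let θ = 39° be the plate's angle to the horizontal; measure y along the incline from where the plane meets the free surface. Vertical depth h = y·sinθ with sinθ = 0.629320.
With the apex down, the centroid sits h/3 = 1.37/3 = 0.456667 m below the base (the top edge), so y_c = 7.1 + 0.456667 = 7.55667 m and h_c = 7.55667 × 0.629320 = 4.75556 m.
A = ½ × 1.5 × 1.37 = 1.0275 m².
Resultant F = γ·h_c·A = 10.05525 × 4.75556 × 1.0275 = 49.1333 kN.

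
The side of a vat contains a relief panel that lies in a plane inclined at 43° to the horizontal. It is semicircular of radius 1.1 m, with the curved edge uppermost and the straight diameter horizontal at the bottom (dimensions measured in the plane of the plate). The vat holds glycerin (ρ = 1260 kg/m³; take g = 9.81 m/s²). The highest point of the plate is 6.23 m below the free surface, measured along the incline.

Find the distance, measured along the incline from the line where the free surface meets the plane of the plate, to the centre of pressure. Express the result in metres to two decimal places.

y_p = 6.88 m

γ = ρg = 1260 × 9.81 / 1000 = 12.3606 kN/m³.
Let θ = 43° be the plate's angle to the horizontal; measure y along the incline from where the plane meets the free surface. Vertical depth h = y·sinθ with sinθ = 0.681998.
The centroid lies 4r/(3π) = 0.466854 m above the diameter, so r − 4r/(3π) = 1.1 − 0.466854 = 0.633146 m below the topmost point, so y_c = 6.23 + 0.633146 = 6.86315 m and h_c = 6.86315 × 0.681998 = 4.68065 m.
A = πr²/2 = π × 1.1²/2 = 1.90066 m².
Resultant F = γ·h_c·A = 12.3606 × 4.68065 × 1.90066 = 109.964 kN.
I_c = (π/8 − 8/(9π))·r⁴ = 0.109757 × 1.1⁴ = 0.160695 m⁴.
Centre of pressure: y_p = y_c + I_c/(y_c·A) = 6.86315 + 0.160695/(6.86315 × 1.90066) = 6.86315 + 0.012319 = 6.87547 m along the plane.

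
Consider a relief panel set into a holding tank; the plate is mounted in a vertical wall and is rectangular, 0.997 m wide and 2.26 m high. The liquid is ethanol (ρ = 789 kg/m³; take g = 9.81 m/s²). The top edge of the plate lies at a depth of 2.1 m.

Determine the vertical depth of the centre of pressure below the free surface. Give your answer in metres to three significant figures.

h_p = 3.36 m

γ = ρg = 789 × 9.81 / 1000 = 7.74009 kN/m³.
The centroid lies 2.26/2 = 1.13 m below the top edge, so the centroid depth is h_c = 2.1 + 1.13 = 3.23 m.
A = 0.997 × 2.26 = 2.25322 m².
Resultant F = γ·h_c·A = 7.74009 × 3.23 × 2.25322 = 56.3316 kN.
I_c = b·h³/12 = 0.997 × 2.26³/12 = 0.959046 m⁴.
Centre of pressure: y_p = y_c + I_c/(y_c·A) = 3.23 + 0.959046/(3.23 × 2.25322) = 3.23 + 0.131775 = 3.36178 m along the plane.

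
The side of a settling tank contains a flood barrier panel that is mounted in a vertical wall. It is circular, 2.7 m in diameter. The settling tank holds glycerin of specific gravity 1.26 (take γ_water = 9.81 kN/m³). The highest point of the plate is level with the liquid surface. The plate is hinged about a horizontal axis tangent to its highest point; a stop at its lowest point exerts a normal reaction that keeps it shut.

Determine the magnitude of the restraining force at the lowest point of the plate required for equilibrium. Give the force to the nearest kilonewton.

P ≈ 60 kN

γ = 1.26 × 9.81 = 12.3606 kN/m³.
The centroid is at the centre, 1.35 m below the top of the plate, so the centroid depth is h_c = 1.35 m.
A = π(1.35)² = 5.72555 m².
Resultant F = γ·h_c·A = 12.3606 × 1.35 × 5.72555 = 95.5412 kN.
I_c = πr⁴/4 = π × 1.35⁴/4 = 2.6087 m⁴.
Centre of pressure: y_p = y_c + I_c/(y_c·A) = 1.35 + 2.6087/(1.35 × 5.72555) = 1.35 + 0.3375 = 1.6875 m along the plane.
The resultant acts 1.35 + 0.3375 = 1.6875 m (along the plate) below the hinge at the top edge, so the moment about the hinge is M = F × 1.6875 = 95.5412 × 1.6875 = 161.226 kN·m.
A normal force at the bottom, 2.7 m from the hinge, must supply this moment: P = 161.226/2.7 = 59.7133 kN.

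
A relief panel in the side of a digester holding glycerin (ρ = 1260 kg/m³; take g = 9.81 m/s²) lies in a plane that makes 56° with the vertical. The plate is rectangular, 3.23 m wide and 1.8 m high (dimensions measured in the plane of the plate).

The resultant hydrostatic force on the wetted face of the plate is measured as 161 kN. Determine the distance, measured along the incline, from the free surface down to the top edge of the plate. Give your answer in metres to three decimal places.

γ = ρg = 1260 × 9.81 / 1000 = 12.3606 kN/m³.
A = 3.23 × 1.8 = 5.814 m².
From F = γ·h_c·A, the centroid depth is h_c = 161/(12.3606 × 5.814) = 2.24033 m.
The plate makes 56° with the vertical, i.e. θ = 90° − 56° = 34° to the horizontal. Measuring y along the incline from the free-surface line, vertical depth h = y·sinθ with sinθ = 0.559193.
Along the incline, y_c = h_c/sinθ = 2.24033/0.559193 = 4.00636 m.
The centroid lies 1.8/2 = 0.9 m below the top edge, so the top edge sits at y_top = 4.00636 − 0.9 = 3.10636 m along the incline.

y_top ≈ 3.106 m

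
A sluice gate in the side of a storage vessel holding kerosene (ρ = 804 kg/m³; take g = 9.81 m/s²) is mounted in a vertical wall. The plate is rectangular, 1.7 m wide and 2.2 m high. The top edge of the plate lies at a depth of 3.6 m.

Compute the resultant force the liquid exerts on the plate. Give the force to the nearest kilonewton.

γ = ρg = 804 × 9.81 / 1000 = 7.88724 kN/m³.
The centroid lies 2.2/2 = 1.1 m below the top edge, so the centroid depth is h_c = 3.6 + 1.1 = 4.7 m.
A = 1.7 × 2.2 = 3.74 m².
Resultant F = γ·h_c·A = 7.88724 × 4.7 × 3.74 = 138.642 kN.

F ≈ 139 kN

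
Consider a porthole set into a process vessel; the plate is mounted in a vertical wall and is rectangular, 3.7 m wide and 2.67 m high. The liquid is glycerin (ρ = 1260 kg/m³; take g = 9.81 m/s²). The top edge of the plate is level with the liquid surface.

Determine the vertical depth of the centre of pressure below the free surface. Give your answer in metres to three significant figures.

γ = ρg = 1260 × 9.81 / 1000 = 12.3606 kN/m³.
The centroid lies 2.67/2 = 1.335 m below the top edge, so the centroid depth is h_c = 1.335 m.
A = 3.7 × 2.67 = 9.879 m².
Resultant F = γ·h_c·A = 12.3606 × 1.335 × 9.879 = 163.017 kN.
I_c = b·h³/12 = 3.7 × 2.67³/12 = 5.86887 m⁴.
Centre of pressure: y_p = y_c + I_c/(y_c·A) = 1.335 + 5.86887/(1.335 × 9.879) = 1.335 + 0.445 = 1.78 m along the plane.

h_p = 1.78 m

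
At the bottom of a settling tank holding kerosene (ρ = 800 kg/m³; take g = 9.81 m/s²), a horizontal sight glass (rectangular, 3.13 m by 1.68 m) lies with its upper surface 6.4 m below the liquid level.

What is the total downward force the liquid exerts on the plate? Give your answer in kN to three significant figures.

F ≈ 264 kN

γ = ρg = 800 × 9.81 / 1000 = 7.848 kN/m³.
The plate is horizontal, so pressure is uniform at p = γ·h = 7.848 × 6.4 = 50.2272 kN/m².
A = 3.13 × 1.68 = 5.2584 m².
F = p·A = 50.2272 × 5.2584 = 264.115 kN.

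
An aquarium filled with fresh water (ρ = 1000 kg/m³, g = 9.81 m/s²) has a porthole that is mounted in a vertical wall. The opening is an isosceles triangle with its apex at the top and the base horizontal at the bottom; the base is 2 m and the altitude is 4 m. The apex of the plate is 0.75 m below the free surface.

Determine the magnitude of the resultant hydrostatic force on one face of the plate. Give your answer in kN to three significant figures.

F ≈ 134 kN

γ = ρg = 1000 × 9.81 = 9810 N/m³ = 9.81 kN/m³.
With the apex up, the centroid sits 2h/3 = 2 × 4/3 = 2.66667 m below the apex, so the centroid depth is h_c = 0.75 + 2.66667 = 3.41667 m.
A = ½ × 2 × 4 = 4 m².
Resultant F = γ·h_c·A = 9.81 × 3.41667 × 4 = 134.07 kN.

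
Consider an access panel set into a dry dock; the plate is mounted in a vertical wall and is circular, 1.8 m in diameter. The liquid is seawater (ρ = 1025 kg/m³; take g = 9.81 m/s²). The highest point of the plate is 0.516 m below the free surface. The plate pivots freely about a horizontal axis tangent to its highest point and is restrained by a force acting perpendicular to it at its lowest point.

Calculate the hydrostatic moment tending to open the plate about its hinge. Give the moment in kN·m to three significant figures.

γ = ρg = 1025 × 9.81 / 1000 = 10.05525 kN/m³.
The centroid is at the centre, 0.9 m below the top of the plate, so the centroid depth is h_c = 0.516 + 0.9 = 1.416 m.
A = π(0.9)² = 2.54469 m².
Resultant F = γ·h_c·A = 10.05525 × 1.416 × 2.54469 = 36.2319 kN.
I_c = πr⁴/4 = π × 0.9⁴/4 = 0.5153 m⁴.
Centre of pressure: y_p = y_c + I_c/(y_c·A) = 1.416 + 0.5153/(1.416 × 2.54469) = 1.416 + 0.143009 = 1.55901 m along the plane.
The resultant acts 0.9 + 0.143009 = 1.04301 m (along the plate) below the hinge at the top edge, so the moment about the hinge is M = F × 1.04301 = 36.2319 × 1.04301 = 37.7902 kN·m.

M ≈ 37.8 kN·m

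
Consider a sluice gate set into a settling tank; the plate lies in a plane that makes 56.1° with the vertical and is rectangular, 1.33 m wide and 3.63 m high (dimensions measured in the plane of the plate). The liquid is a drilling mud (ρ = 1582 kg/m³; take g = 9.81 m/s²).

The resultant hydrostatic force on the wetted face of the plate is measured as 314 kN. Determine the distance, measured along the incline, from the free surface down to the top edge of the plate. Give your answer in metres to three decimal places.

γ = ρg = 1582 × 9.81 / 1000 = 15.51942 kN/m³.
A = 1.33 × 3.63 = 4.8279 m².
From F = γ·h_c·A, the centroid depth is h_c = 314/(15.51942 × 4.8279) = 4.19079 m.
The plate makes 56.1° with the vertical, i.e. θ = 90° − 56.1° = 33.9° to the horizontal. Measuring y along the incline from the free-surface line, vertical depth h = y·sinθ with sinθ = 0.557745.
Along the incline, y_c = h_c/sinθ = 4.19079/0.557745 = 7.51381 m.
The centroid lies 3.63/2 = 1.815 m below the top edge, so the top edge sits at y_top = 7.51381 − 1.815 = 5.69881 m along the incline.

y_top ≈ 5.699 m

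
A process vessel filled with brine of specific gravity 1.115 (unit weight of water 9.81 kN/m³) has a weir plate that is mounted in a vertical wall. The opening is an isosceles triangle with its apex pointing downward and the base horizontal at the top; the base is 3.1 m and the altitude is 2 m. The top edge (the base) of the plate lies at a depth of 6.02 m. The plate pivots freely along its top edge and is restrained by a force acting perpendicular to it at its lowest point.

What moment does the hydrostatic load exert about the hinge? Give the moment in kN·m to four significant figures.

γ = 1.115 × 9.81 = 10.93815 kN/m³.
With the apex down, the centroid sits h/3 = 2/3 = 0.666667 m below the base (the top edge), so the centroid depth is h_c = 6.02 + 0.666667 = 6.68667 m.
A = ½ × 3.1 × 2 = 3.1 m².
Resultant F = γ·h_c·A = 10.93815 × 6.68667 × 3.1 = 226.733 kN.
I_c = b·h³/36 = 3.1 × 2³/36 = 0.688889 m⁴.
Centre of pressure: y_p = y_c + I_c/(y_c·A) = 6.68667 + 0.688889/(6.68667 × 3.1) = 6.68667 + 0.0332336 = 6.7199 m along the plane.
The resultant acts 0.666667 + 0.0332336 = 0.699901 m (along the plate) below the hinge at the top edge, so the moment about the hinge is M = F × 0.699901 = 226.733 × 0.699901 = 158.691 kN·m.

M ≈ 158.7 kN·m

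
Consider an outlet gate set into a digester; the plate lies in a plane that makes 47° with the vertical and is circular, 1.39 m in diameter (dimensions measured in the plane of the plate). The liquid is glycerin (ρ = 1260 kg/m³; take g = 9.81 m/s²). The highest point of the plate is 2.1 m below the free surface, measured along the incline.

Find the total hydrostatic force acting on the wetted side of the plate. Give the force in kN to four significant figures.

γ = ρg = 1260 × 9.81 / 1000 = 12.3606 kN/m³.
The plate makes 47° with the vertical, i.e. θ = 90° − 47° = 43° to the horizontal. Measuring y along the incline from the free-surface line, vertical depth h = y·sinθ with sinθ = 0.681998.
The centroid is at the centre, 0.695 m below the top of the plate, so y_c = 2.1 + 0.695 = 2.795 m and h_c = 2.795 × 0.681998 = 1.90618 m.
A = π(0.695)² = 1.51747 m².
Resultant F = γ·h_c·A = 12.3606 × 1.90618 × 1.51747 = 35.7539 kN.

F ≈ 35.75 kN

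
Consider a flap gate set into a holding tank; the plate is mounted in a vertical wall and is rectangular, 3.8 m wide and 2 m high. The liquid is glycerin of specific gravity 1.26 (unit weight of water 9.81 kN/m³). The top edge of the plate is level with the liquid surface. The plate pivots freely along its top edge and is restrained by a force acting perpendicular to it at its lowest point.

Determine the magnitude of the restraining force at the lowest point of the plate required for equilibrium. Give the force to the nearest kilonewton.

γ = 1.26 × 9.81 = 12.3606 kN/m³.
The centroid lies 2/2 = 1 m below the top edge, so the centroid depth is h_c = 1 m.
A = 3.8 × 2 = 7.6 m².
Resultant F = γ·h_c·A = 12.3606 × 1 × 7.6 = 93.9406 kN.
I_c = b·h³/12 = 3.8 × 2³/12 = 2.53333 m⁴.
Centre of pressure: y_p = y_c + I_c/(y_c·A) = 1 + 2.53333/(1 × 7.6) = 1 + 0.333333 = 1.33333 m along the plane.
The resultant acts 1 + 0.333333 = 1.33333 m (along the plate) below the hinge at the top edge, so the moment about the hinge is M = F × 1.33333 = 93.9406 × 1.33333 = 125.254 kN·m.
A normal force at the bottom, 2 m from the hinge, must supply this moment: P = 125.254/2 = 62.627 kN.

P ≈ 63 kN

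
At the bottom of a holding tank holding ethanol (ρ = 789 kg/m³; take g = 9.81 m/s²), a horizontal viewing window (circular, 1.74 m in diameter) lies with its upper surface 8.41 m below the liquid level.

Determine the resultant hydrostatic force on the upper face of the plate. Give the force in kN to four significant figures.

γ = ρg = 789 × 9.81 / 1000 = 7.74009 kN/m³.
The plate is horizontal, so pressure is uniform at p = γ·h = 7.74009 × 8.41 = 65.0942 kN/m².
A = π(0.87)² = 2.37787 m².
F = p·A = 65.0942 × 2.37787 = 154.786 kN.

F ≈ 154.8 kN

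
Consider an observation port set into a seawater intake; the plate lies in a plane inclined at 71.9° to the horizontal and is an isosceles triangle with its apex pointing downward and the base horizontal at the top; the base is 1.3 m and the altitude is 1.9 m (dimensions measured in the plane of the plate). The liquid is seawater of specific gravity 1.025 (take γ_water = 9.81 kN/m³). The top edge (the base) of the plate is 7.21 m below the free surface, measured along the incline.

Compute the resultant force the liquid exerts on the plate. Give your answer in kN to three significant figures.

F ≈ 92.6 kN

γ = 1.025 × 9.81 = 10.05525 kN/m³.
Let θ = 71.9° be the plate's angle to the horizontal; measure y along the incline from where the plane meets the free surface. Vertical depth h = y·sinθ with sinθ = 0.950516.
With the apex down, the centroid sits h/3 = 1.9/3 = 0.633333 m below the base (the top edge), so y_c = 7.21 + 0.633333 = 7.84333 m and h_c = 7.84333 × 0.950516 = 7.45521 m.
A = ½ × 1.3 × 1.9 = 1.235 m².
Resultant F = γ·h_c·A = 10.05525 × 7.45521 × 1.235 = 92.5805 kN.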